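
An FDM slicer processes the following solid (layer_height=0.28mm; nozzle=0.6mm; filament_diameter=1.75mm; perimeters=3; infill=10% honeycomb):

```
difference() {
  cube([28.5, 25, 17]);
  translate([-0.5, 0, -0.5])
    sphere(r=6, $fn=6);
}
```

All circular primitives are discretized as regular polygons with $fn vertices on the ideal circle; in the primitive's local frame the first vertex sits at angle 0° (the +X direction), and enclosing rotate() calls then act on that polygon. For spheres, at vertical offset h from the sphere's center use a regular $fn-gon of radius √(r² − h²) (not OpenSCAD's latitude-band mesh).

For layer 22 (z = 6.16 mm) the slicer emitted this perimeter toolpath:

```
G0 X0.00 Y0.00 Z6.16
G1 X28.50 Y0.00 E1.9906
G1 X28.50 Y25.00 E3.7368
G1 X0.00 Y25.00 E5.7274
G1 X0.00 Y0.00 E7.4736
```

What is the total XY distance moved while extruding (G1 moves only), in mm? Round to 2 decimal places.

107.00 mm

Sum the Euclidean lengths of each G1 segment: total = 107.00 mm.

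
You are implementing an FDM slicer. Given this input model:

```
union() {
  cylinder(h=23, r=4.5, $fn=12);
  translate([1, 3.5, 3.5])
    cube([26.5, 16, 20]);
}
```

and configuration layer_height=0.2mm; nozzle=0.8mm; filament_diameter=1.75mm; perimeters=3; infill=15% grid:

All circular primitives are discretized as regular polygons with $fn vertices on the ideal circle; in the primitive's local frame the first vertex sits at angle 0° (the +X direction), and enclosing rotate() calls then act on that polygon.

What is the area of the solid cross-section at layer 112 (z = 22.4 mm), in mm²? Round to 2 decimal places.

483.97 mm²

At z = 22.4 mm: the cylinder: section is a regular 12-gon, circumradius r=4.5 (area = (12/2)·4.500²·sin(360°/12) = 60.75 mm²); the cube at (1, 3.5) (footprint 26.5×16) is included at this height (area 424.00 mm²); Combining (union): the regions partially overlap — summed areas 484.75 mm² minus the doubly-counted overlap 0.78 mm² gives 483.97 mm² — area = 483.97 mm². Overall, the cross-section is a single solid region. Net area = 483.97 mm².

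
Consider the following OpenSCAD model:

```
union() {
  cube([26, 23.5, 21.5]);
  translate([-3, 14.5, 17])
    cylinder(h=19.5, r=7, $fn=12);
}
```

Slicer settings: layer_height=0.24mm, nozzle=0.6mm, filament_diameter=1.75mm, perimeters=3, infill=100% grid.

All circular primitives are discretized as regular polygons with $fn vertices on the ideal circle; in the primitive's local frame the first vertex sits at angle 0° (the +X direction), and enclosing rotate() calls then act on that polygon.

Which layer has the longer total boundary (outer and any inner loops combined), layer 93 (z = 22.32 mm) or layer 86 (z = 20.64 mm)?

layer 86 (z = 20.64 mm)

Layer 93 (z = 22.32): the cube is absent (z outside [0, 21.5]); the r=7 cylinder at (-3, 14.5) gives a regular 12-gon of circumradius 7 (constant along its height) (perimeter = 2·12·7.000·sin(180°/12) = 43.48 mm); Merging all regions: only the r=7 cylinder at (-3, 14.5) is present, so the union is just that shape — boundary = 43.48 mm. So its perimeter = 43.48 mm. Layer 86 (z = 20.64): the cube (footprint 26×23.5) is included at this height (perimeter 99.00 mm); the r=7 cylinder at (-3, 14.5) contributes a regular 12-gon of circumradius 7 (perimeter = 2·12·7.000·sin(180°/12) = 43.48 mm); Merging all regions: the regions partially overlap (shared area 33.91 mm²), so the edge portions inside another operand are dropped and the merged outline is re-measured after clipping — boundary = 114.56 mm. So its perimeter = 114.56 mm. Layer 86 is larger (114.56 vs 43.48 mm).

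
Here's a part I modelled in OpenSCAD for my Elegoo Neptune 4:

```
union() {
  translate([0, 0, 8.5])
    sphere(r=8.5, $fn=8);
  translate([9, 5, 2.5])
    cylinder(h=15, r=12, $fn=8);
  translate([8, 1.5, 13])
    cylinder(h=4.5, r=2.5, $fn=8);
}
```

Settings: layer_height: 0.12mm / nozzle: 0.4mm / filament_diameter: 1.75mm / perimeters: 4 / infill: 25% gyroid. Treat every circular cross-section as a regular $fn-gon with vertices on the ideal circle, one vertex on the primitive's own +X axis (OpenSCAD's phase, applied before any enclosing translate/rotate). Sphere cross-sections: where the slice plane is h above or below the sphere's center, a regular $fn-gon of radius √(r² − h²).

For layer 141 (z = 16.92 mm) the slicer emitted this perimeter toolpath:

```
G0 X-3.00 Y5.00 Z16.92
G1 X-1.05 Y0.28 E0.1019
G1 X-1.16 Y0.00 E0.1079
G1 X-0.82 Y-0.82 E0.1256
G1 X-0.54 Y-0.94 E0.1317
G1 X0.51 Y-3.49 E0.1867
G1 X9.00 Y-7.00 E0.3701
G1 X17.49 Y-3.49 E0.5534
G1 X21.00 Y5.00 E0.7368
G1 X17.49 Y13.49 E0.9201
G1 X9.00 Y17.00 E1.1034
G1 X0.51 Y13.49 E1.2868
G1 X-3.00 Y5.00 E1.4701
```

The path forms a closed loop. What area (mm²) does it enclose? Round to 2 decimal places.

Apply the shoelace formula to the sequence of (X, Y) vertices; enclosed area = 407.75 mm².

407.75 mm²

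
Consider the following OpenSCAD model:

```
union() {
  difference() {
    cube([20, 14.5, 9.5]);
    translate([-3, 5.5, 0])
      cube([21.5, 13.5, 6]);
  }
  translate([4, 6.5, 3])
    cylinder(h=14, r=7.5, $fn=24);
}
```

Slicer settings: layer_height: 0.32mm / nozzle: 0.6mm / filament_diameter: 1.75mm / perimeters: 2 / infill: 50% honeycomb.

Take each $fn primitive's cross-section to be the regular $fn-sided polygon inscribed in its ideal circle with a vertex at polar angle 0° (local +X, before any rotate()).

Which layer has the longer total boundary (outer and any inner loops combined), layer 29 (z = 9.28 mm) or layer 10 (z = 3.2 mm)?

layer 10 (z = 3.2 mm)

Layer 29 (z = 9.28): the cube is present — its section is the full 20×14.5 rectangle (perimeter 69.00 mm); the cube at (-3, 5.5) is not intersected at this z (z outside [0, 6]); Subtracting the remaining from the first: none of the subtracted shapes is present at this height, so the 20×14.5 cube is unchanged — boundary = 69.00 mm; the r=7.5 cylinder at (4, 6.5) contributes a regular 24-gon of circumradius 7.5 (perimeter = 2·24·7.500·sin(180°/24) = 46.99 mm); Combining (union): the regions partially overlap (shared area 139.30 mm²), so the edge portions inside another operand are dropped and the merged outline is re-measured after clipping — boundary = 71.76 mm. So its perimeter = 71.76 mm. Layer 10 (z = 3.2): the 20×14.5 cube contributes its full rectangle (perimeter 69.00 mm); the 21.5×13.5 cube at (-3, 5.5) contributes its full rectangle (perimeter 70.00 mm); Taking the first minus the rest: starting from the 20×14.5 cube, the 21.5×13.5 cube at (-3, 5.5) partially overlaps it — only the 166.50 mm² overlap (of its 290.25 mm²) is removed, clipping the outline — boundary = 69.00 mm; the cylinder at (4, 6.5): section is a regular 24-gon, circumradius r=7.5 (perimeter = 2·24·7.500·sin(180°/24) = 46.99 mm); Merging all regions: the regions partially overlap (shared area 55.85 mm²), so the edge portions inside another operand are dropped and the merged outline is re-measured after clipping — boundary = 84.68 mm. So its perimeter = 84.68 mm. Layer 10 is larger (84.68 vs 71.76 mm).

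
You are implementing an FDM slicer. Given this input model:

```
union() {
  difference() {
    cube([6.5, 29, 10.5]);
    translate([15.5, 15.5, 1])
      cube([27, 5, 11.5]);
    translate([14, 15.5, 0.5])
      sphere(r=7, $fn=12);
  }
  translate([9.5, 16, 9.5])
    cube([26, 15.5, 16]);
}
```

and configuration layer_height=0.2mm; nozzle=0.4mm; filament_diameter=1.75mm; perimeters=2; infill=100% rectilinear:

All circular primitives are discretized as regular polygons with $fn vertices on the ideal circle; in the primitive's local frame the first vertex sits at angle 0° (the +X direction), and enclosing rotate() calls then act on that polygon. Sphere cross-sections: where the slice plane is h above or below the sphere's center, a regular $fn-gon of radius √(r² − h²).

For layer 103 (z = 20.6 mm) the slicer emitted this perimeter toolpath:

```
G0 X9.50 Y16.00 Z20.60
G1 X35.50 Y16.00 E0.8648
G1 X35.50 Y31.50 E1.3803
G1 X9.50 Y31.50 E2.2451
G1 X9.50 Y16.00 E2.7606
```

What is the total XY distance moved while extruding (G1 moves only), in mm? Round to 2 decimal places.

83.00 mm

Sum the Euclidean lengths of each G1 segment: total = 83.00 mm.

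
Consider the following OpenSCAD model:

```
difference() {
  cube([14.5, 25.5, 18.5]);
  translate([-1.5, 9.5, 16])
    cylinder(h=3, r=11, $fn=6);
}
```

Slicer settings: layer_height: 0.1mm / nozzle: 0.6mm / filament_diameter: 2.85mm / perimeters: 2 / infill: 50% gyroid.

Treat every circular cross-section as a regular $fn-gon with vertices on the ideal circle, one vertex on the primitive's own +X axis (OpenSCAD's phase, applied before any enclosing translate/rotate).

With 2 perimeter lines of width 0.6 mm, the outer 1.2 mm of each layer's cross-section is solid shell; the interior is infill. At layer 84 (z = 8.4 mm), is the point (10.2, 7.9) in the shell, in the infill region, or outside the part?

At z = 8.4 mm: the cube (footprint 14.5×25.5) is included at this height; the cylinder at (-1.5, 9.5) is absent (z outside [16, 19]); Subtracting the remaining from the first: none of the subtracted shapes is present at this height, so the 14.5×25.5 cube is unchanged — 1 connected region. Overall, the cross-section is a single solid region. The nearest boundary edge runs (14.50, 0.00)→(14.50, 25.50); distance from the point to it = 4.30 mm. The point is inside the cross-section and 4.30 mm from the nearest boundary — more than the 1.2 mm shell width (2 × 0.6), so it's in the infill interior.

infill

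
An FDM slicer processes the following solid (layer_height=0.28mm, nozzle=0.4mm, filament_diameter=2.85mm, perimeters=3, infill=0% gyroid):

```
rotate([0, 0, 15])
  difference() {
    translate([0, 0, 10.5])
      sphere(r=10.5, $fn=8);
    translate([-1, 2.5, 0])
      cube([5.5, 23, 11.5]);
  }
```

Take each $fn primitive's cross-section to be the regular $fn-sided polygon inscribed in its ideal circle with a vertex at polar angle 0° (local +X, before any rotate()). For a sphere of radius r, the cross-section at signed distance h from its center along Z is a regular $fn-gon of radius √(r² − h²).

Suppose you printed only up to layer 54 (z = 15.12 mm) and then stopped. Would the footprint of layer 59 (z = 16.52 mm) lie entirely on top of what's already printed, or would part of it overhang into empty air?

Compare the two slices. At z = 15.12: the sphere: section is a regular 8-gon, circumradius = √(r²−h²) = √(10.5²−4.62²) = 9.429 (area = (8/2)·9.429²·sin(360°/8) = 251.46 mm²); the cube at (-1, 2.5) is not intersected at this z (z outside [0, 11.5]); After the difference (first − rest): none of the subtracted shapes is present at this height, so the r=10.5 sphere is unchanged — area = 251.46 mm²; (rotated 15° about Z; rotation is an isometry so areas/perimeters/island counts are preserved). At z = 16.52: the sphere: section is a regular 8-gon, circumradius = √(r²−h²) = √(10.5²−6.02²) = 8.603 (area = (8/2)·8.603²·sin(360°/8) = 209.33 mm²); the cube at (-1, 2.5) is not intersected at this z (z outside [0, 11.5]); After the difference (first − rest): none of the subtracted shapes is present at this height, so the r=10.5 sphere is unchanged — area = 209.33 mm²; (rotated 15° about Z; rotation is an isometry so areas/perimeters/island counts are preserved). Checking containment: the cross-section at z = 16.52 is a subset of the cross-section at z = 15.12.

entirely on top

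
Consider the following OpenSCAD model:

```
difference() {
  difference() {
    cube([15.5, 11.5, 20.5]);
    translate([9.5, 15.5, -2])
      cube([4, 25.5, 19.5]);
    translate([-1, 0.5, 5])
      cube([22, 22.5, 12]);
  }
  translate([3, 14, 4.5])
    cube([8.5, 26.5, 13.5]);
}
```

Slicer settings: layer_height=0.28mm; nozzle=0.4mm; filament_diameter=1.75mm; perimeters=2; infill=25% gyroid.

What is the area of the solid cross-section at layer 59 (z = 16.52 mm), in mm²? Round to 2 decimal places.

7.75 mm²

At z = 16.52 mm: the cube (footprint 15.5×11.5) is included at this height (area 178.25 mm²); the 4×25.5 cube at (9.5, 15.5) contributes its full rectangle (area 102.00 mm²); the 22×22.5 cube at (-1, 0.5) contributes its full rectangle (area 495.00 mm²); After the difference (first − rest): starting from the 15.5×11.5 cube (178.25 mm²), the 4×25.5 cube at (9.5, 15.5) misses the remaining region (no effect); the 22×22.5 cube at (-1, 0.5) partially overlaps it — only the 170.50 mm² overlap (of its 495.00 mm²) is removed, clipping the outline — area = 7.75 mm²; the 8.5×26.5 cube at (3, 14) contributes its full rectangle (area 225.25 mm²); After the difference (first − rest): starting from the result so far (7.75 mm²), the 8.5×26.5 cube at (3, 14) misses the remaining region (no effect) — area = 7.75 mm². Overall, the cross-section is a single solid region. Net area = 7.75 mm².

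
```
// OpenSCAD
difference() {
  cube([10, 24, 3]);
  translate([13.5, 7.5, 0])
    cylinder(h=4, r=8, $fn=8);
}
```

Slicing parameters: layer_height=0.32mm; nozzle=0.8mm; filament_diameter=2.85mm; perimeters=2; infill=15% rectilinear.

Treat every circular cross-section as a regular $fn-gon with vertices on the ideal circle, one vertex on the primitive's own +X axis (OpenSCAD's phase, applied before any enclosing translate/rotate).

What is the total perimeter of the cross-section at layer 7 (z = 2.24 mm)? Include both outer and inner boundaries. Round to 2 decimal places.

At z = 2.24 mm: the cube is present — its section is the full 10×24 rectangle (perimeter 68.00 mm); the cylinder at (13.5, 7.5): section is a regular 8-gon, circumradius r=8 (perimeter = 2·8·8.000·sin(180°/8) = 48.98 mm); After the difference (first − rest): starting from the 10×24 cube, the r=8 cylinder at (13.5, 7.5) partially overlaps it — only the 39.58 mm² overlap (of its 181.02 mm²) is removed, clipping the outline — boundary = 71.81 mm. Overall, the cross-section is a single solid region. Total boundary length (outer) = 71.81 mm.

71.81 mm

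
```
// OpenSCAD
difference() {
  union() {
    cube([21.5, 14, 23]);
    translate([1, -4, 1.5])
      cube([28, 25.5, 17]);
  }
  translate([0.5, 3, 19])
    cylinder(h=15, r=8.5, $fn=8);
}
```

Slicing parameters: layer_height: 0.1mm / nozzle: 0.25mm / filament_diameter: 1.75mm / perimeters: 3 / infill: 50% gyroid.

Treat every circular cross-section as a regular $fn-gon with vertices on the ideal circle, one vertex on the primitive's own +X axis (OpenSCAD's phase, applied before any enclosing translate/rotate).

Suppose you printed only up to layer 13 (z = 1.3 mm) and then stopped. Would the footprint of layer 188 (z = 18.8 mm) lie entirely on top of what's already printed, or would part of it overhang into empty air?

entirely on top

Compare the two slices. At z = 1.3: the 21.5×14 cube contributes its full rectangle (area 301.00 mm²); the cube at (1, -4) is absent (z outside [1.5, 18.5]); Combining (union): only the 21.5×14 cube is present, so the union is just that shape — area = 301.00 mm²; the cylinder at (0.5, 3) does not reach this height (z outside [19, 34]); Taking the first minus the rest: none of the subtracted shapes is present at this height, so the result so far is unchanged — area = 301.00 mm². At z = 18.8: the cube is present — its section is the full 21.5×14 rectangle (area 301.00 mm²); the cube at (1, -4) is absent (z outside [1.5, 18.5]); Merging all regions: only the 21.5×14 cube is present, so the union is just that shape — area = 301.00 mm²; the cylinder at (0.5, 3) does not reach this height (z outside [19, 34]); Subtracting the remaining from the first: none of the subtracted shapes is present at this height, so that combined region is unchanged — area = 301.00 mm². Checking containment: the cross-section at z = 18.8 is a subset of the cross-section at z = 1.3.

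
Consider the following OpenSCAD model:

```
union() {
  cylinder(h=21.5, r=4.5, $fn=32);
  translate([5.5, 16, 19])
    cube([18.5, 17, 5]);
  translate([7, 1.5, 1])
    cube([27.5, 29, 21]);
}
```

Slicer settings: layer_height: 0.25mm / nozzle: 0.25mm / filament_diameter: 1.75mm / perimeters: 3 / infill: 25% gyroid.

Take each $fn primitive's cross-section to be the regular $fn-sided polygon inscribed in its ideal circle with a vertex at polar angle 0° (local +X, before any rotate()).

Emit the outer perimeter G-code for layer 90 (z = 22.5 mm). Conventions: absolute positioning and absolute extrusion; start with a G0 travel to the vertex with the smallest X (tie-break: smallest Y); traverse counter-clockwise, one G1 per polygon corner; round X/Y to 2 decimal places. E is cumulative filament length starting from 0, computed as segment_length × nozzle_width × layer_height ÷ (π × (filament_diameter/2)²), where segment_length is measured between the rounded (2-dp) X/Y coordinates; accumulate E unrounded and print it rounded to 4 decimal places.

G0 X5.50 Y16.00 Z22.50
G1 X24.00 Y16.00 E0.4807
G1 X24.00 Y33.00 E0.9224
G1 X5.50 Y33.00 E1.4032
G1 X5.50 Y16.00 E1.8449

At z = 22.5 mm: the cylinder does not reach this height (z outside [0, 21.5]); the 18.5×17 cube at (5.5, 16) contributes its full rectangle; the cube at (7, 1.5) is not intersected at this z (z outside [1, 22]); Combining (union): only the 18.5×17 cube at (5.5, 16) is present, so the union is just that shape — 1 connected region. The outline is a single polygon with 4 vertices. Extrusion per mm of travel: 0.25 × 0.25 / (π × 0.875²) = 0.025984. Accumulating E over each segment gives final E = 1.8449.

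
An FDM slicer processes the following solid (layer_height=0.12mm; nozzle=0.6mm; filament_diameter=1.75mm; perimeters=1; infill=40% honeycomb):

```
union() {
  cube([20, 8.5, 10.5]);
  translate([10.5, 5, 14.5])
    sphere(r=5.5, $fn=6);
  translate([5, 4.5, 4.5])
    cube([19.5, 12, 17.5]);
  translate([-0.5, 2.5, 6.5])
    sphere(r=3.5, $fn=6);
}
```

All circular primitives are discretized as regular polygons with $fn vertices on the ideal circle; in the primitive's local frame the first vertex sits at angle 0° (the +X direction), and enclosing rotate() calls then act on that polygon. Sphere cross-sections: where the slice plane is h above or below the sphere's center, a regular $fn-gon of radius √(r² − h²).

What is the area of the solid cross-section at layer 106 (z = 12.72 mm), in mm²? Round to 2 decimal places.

264.12 mm²

At z = 12.72 mm: the cube is absent (z outside [0, 10.5]); the sphere at (10.5, 5): section is a regular 6-gon, circumradius = √(r²−h²) = √(5.5²−1.78²) = 5.204 (area = (6/2)·5.204²·sin(360°/6) = 70.36 mm²); the cube at (5, 4.5) (footprint 19.5×12) is included at this height (area 234.00 mm²); the sphere at (-0.5, 2.5) is not intersected at this z (|z−center|=6.220 > r=3.5); Combining (union): the regions partially overlap — summed areas 304.36 mm² minus the doubly-counted overlap 40.24 mm² gives 264.12 mm² — area = 264.12 mm². Overall, the cross-section is a single solid region. Net area = 264.12 mm².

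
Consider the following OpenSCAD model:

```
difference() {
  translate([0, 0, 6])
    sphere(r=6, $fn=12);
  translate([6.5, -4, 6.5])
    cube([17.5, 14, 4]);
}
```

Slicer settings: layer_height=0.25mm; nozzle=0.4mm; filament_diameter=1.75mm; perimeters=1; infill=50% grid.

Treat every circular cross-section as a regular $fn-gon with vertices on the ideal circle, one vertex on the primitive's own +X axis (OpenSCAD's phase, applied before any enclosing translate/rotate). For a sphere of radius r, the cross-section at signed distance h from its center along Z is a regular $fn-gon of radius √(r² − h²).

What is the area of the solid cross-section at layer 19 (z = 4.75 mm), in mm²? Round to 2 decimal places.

103.31 mm²

At z = 4.75 mm: the sphere: section is a regular 12-gon, circumradius = √(r²−h²) = √(6²−1.25²) = 5.868 (area = (12/2)·5.868²·sin(360°/12) = 103.31 mm²); the cube at (6.5, -4) does not reach this height (z outside [6.5, 10.5]); Taking the first minus the rest: none of the subtracted shapes is present at this height, so the r=6 sphere is unchanged — area = 103.31 mm². Overall, the cross-section is a single solid region. Net area = 103.31 mm².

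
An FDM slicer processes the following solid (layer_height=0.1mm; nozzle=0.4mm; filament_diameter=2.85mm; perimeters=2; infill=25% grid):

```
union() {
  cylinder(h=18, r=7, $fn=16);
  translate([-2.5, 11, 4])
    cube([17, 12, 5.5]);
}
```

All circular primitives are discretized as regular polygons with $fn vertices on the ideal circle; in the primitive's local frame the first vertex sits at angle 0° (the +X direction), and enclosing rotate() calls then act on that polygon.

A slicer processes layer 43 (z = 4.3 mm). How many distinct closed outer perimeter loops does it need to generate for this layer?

2

At z = 4.3 mm: the r=7 cylinder contributes a regular 16-gon of circumradius 7; the cube at (-2.5, 11) (footprint 17×12) is included at this height; Combining (union): the 2 present regions are separate (no shared area or edge), so areas and boundary lengths simply add and each stays a separate island — 2 connected regions. The result has 2 disconnected regions.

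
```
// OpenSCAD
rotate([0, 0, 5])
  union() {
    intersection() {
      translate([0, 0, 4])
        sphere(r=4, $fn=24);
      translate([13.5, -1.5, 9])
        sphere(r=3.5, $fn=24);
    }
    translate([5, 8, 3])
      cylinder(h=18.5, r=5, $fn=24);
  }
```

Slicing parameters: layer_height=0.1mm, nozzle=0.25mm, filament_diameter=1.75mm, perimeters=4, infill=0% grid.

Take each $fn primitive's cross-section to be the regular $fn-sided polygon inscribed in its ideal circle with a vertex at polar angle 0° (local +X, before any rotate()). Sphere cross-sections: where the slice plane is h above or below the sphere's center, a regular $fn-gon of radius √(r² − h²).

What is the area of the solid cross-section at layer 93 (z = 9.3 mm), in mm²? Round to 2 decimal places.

At z = 9.3 mm: the sphere is not intersected at this z (|z−center|=5.300 > r=4); the r=3.5 sphere at (13.5, -1.5) contributes a regular 24-gon of circumradius √(3.5²−0.3²) = 3.487 (area = (24/2)·3.487²·sin(360°/24) = 37.77 mm²); After intersecting: at least one operand is absent at this height, so nothing remains; the r=5 cylinder at (5, 8) contributes a regular 24-gon of circumradius 5 (area = (24/2)·5.000²·sin(360°/24) = 77.65 mm²); Taking the union: only the r=5 cylinder at (5, 8) is present, so the union is just that shape — area = 77.65 mm²; (rotated 5° about Z; rotation is an isometry so areas/perimeters/island counts are preserved). Overall, the cross-section is a single solid region. Net area = 77.65 mm².

77.65 mm²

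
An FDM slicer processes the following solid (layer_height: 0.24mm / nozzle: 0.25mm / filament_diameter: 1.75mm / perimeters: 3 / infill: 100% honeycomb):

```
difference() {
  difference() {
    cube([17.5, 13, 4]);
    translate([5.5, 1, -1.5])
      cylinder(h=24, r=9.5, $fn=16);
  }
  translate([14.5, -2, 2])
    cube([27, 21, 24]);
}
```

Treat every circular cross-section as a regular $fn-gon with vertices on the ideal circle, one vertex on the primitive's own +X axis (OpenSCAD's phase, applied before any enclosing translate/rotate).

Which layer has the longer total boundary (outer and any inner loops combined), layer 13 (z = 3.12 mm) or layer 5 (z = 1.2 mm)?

Layer 13 (z = 3.12): the cube (footprint 17.5×13) is included at this height (perimeter 61.00 mm); the cylinder at (5.5, 1): section is a regular 16-gon, circumradius r=9.5 (perimeter = 2·16·9.500·sin(180°/16) = 59.31 mm); Taking the first minus the rest: starting from the 17.5×13 cube, the r=9.5 cylinder at (5.5, 1) partially overlaps it — only the 132.40 mm² overlap (of its 276.30 mm²) is removed, clipping the outline — boundary = 59.46 mm; the cube at (14.5, -2) is present — its section is the full 27×21 rectangle (perimeter 96.00 mm); Subtracting the remaining from the first: starting from that combined region, the 27×21 cube at (14.5, -2) partially overlaps it — only the 37.97 mm² overlap (of its 567.00 mm²) is removed, clipping the outline — boundary = 46.67 mm. So its perimeter = 46.67 mm. Layer 5 (z = 1.2): the cube (footprint 17.5×13) is included at this height (perimeter 61.00 mm); the r=9.5 cylinder at (5.5, 1) contributes a regular 16-gon of circumradius 9.5 (perimeter = 2·16·9.500·sin(180°/16) = 59.31 mm); Taking the first minus the rest: starting from the 17.5×13 cube, the r=9.5 cylinder at (5.5, 1) partially overlaps it — only the 132.40 mm² overlap (of its 276.30 mm²) is removed, clipping the outline — boundary = 59.46 mm; the cube at (14.5, -2) is absent (z outside [2, 26]); Taking the first minus the rest: none of the subtracted shapes is present at this height, so that combined region is unchanged — boundary = 59.46 mm. So its perimeter = 59.46 mm. Layer 5 is larger (59.46 vs 46.67 mm).

layer 5 (z = 1.2 mm)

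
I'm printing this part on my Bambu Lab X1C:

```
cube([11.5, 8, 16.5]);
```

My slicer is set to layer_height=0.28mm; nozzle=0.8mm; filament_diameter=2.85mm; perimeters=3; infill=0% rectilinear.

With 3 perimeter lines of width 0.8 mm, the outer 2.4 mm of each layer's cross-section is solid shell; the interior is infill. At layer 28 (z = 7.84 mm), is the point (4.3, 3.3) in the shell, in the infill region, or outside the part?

infill

At z = 7.84 mm: the cube is present — its section is the full 11.5×8 rectangle. Overall, the cross-section is a single solid region. The nearest boundary edge runs (0.00, 0.00)→(11.50, 0.00); distance from the point to it = 3.30 mm. The point is inside the cross-section and 3.30 mm from the nearest boundary — more than the 2.4 mm shell width (3 × 0.8), so it's in the infill interior.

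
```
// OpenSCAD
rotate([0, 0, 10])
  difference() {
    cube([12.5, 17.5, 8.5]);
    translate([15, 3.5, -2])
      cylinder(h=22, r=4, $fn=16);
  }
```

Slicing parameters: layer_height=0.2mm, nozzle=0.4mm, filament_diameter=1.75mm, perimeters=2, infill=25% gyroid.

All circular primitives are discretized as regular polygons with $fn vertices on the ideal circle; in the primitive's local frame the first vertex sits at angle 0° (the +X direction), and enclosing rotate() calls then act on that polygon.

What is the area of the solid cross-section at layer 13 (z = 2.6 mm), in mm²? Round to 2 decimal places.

At z = 2.6 mm: the 12.5×17.5 cube contributes its full rectangle (area 218.75 mm²); the cylinder at (15, 3.5): section is a regular 16-gon, circumradius r=4 (area = (16/2)·4.000²·sin(360°/16) = 48.98 mm²); Subtracting the remaining from the first: starting from the 12.5×17.5 cube (218.75 mm²), the r=4 cylinder at (15, 3.5) partially overlaps it — only the 6.18 mm² overlap (of its 48.98 mm²) is removed, clipping the outline — area = 212.57 mm²; (rotated 10° about Z; rotation is an isometry so areas/perimeters/island counts are preserved). Overall, the cross-section is a single solid region. Net area = 212.57 mm².

212.57 mm²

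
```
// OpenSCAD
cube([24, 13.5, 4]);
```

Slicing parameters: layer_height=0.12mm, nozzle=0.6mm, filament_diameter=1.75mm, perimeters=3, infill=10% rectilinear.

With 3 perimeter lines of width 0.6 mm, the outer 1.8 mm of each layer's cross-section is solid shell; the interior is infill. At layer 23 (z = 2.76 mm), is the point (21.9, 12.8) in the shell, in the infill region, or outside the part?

At z = 2.76 mm: the cube is present — its section is the full 24×13.5 rectangle. Overall, the cross-section is a single solid region. The nearest boundary edge runs (24.00, 13.50)→(0.00, 13.50); distance from the point to it = 0.70 mm. The point is inside the cross-section, 0.70 mm from the nearest boundary — within the 1.8 mm shell band (3 × 0.6).

shell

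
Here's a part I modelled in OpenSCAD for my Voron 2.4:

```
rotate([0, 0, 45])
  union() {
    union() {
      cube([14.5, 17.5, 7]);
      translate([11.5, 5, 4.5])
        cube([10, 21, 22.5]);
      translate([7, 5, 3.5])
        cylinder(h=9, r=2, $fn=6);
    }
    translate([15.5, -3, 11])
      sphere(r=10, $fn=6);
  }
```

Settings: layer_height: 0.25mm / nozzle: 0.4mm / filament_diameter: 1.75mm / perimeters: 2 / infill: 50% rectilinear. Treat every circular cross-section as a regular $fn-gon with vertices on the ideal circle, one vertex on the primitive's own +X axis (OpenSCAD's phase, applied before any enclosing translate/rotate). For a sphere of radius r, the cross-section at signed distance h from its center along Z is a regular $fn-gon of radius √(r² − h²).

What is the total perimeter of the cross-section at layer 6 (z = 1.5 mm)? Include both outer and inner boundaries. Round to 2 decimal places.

82.73 mm

At z = 1.5 mm: the cube is present — its section is the full 14.5×17.5 rectangle (perimeter 64.00 mm); the cube at (11.5, 5) is absent (z outside [4.5, 27]); the cylinder at (7, 5) does not reach this height (z outside [3.5, 12.5]); Taking the union: only the 14.5×17.5 cube is present, so the union is just that shape — boundary = 64.00 mm; the r=10 sphere at (15.5, -3) slices to a regular 6-gon of circumradius 3.122 (√(r²−h²) with h=9.5 from center) (perimeter = 2·6·3.122·sin(180°/6) = 18.73 mm); Combining (union): the 2 present regions are separate (no shared area or edge), so areas and boundary lengths simply add and each stays a separate island — boundary = 82.73 mm; (rotated 45° about Z; rotation is an isometry so areas/perimeters/island counts are preserved). Overall, the cross-section has 2 separate islands. Total boundary length (outer) = 82.73 mm.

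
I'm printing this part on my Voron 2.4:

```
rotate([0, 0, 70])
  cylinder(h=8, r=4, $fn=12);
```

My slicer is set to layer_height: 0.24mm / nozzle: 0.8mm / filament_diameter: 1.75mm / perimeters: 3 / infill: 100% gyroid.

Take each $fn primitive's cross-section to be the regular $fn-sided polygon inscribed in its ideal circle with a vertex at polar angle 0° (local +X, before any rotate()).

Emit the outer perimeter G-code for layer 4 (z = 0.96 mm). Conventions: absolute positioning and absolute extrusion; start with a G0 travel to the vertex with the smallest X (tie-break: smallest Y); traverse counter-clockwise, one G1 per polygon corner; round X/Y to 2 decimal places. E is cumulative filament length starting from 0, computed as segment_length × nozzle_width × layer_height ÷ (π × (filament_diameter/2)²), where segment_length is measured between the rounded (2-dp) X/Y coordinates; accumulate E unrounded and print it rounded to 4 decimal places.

At z = 0.96 mm: the cylinder: section is a regular 12-gon, circumradius r=4; (whole slice rotated 70° about Z — lengths, areas and connectivity unchanged). The outline is a single polygon with 12 vertices. Extrusion per mm of travel: 0.8 × 0.24 / (π × 0.875²) = 0.079824. Accumulating E over each segment gives final E = 1.9830.

G0 X-3.94 Y-0.69 Z0.96
G1 X-3.06 Y-2.57 E0.1657
G1 X-1.37 Y-3.76 E0.3307
G1 X0.69 Y-3.94 E0.4958
G1 X2.57 Y-3.06 E0.6614
G1 X3.76 Y-1.37 E0.8264
G1 X3.94 Y0.69 E0.9915
G1 X3.06 Y2.57 E1.1572
G1 X1.37 Y3.76 E1.3222
G1 X-0.69 Y3.94 E1.4873
G1 X-2.57 Y3.06 E1.6530
G1 X-3.76 Y1.37 E1.8179
G1 X-3.94 Y-0.69 E1.9830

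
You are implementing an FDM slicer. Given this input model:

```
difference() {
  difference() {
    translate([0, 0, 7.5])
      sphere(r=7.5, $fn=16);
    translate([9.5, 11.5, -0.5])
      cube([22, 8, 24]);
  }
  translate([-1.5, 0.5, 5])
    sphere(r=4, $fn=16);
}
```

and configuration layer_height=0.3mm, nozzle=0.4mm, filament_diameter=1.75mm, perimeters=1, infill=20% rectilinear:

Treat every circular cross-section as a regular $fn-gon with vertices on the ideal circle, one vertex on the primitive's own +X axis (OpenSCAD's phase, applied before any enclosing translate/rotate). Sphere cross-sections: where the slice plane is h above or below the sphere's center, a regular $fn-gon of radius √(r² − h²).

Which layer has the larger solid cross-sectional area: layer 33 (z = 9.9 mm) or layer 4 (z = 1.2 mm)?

layer 33 (z = 9.9 mm)

Layer 33 (z = 9.9): the r=7.5 sphere slices to a regular 16-gon of circumradius 7.106 (√(r²−h²) with h=2.4 from center) (area = (16/2)·7.106²·sin(360°/16) = 154.57 mm²); the cube at (9.5, 11.5) is present — its section is the full 22×8 rectangle (area 176.00 mm²); Subtracting the remaining from the first: starting from the r=7.5 sphere (154.57 mm²), the 22×8 cube at (9.5, 11.5) misses the remaining region (no effect) — area = 154.57 mm²; the sphere at (-1.5, 0.5) does not reach this height (|z−center|=4.900 > r=4); Taking the first minus the rest: none of the subtracted shapes is present at this height, so that combined region is unchanged — area = 154.57 mm². So its area = 154.57 mm². Layer 4 (z = 1.2): the r=7.5 sphere slices to a regular 16-gon of circumradius 4.069 (√(r²−h²) with h=6.3 from center) (area = (16/2)·4.069²·sin(360°/16) = 50.70 mm²); the cube at (9.5, 11.5) (footprint 22×8) is included at this height (area 176.00 mm²); Subtracting the remaining from the first: starting from the r=7.5 sphere (50.70 mm²), the 22×8 cube at (9.5, 11.5) misses the remaining region (no effect) — area = 50.70 mm²; the r=4 sphere at (-1.5, 0.5) contributes a regular 16-gon of circumradius √(4²−3.8²) = 1.249 (area = (16/2)·1.249²·sin(360°/16) = 4.78 mm²); Taking the first minus the rest: starting from that combined region (50.70 mm²), the r=4 sphere at (-1.5, 0.5) lies wholly inside it (removes its full 4.78 mm² and its 7.80 mm outline becomes a hole wall) — area = 45.92 mm². So its area = 45.92 mm². Layer 33 is larger (154.57 vs 45.92 mm²).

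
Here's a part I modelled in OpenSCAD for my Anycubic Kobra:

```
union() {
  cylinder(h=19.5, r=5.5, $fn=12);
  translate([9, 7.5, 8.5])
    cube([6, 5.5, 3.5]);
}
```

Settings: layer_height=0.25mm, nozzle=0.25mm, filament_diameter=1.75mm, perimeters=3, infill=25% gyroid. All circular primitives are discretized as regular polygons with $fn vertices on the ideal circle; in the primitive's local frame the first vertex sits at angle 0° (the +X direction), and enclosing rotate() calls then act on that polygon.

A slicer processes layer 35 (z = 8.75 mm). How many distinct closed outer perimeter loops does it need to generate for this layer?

At z = 8.75 mm: the r=5.5 cylinder contributes a regular 12-gon of circumradius 5.5; the 6×5.5 cube at (9, 7.5) contributes its full rectangle; Combining (union): the 2 present regions are separate (no shared area or edge), so areas and boundary lengths simply add and each stays a separate island — 2 connected regions. The result has 2 disconnected regions.

2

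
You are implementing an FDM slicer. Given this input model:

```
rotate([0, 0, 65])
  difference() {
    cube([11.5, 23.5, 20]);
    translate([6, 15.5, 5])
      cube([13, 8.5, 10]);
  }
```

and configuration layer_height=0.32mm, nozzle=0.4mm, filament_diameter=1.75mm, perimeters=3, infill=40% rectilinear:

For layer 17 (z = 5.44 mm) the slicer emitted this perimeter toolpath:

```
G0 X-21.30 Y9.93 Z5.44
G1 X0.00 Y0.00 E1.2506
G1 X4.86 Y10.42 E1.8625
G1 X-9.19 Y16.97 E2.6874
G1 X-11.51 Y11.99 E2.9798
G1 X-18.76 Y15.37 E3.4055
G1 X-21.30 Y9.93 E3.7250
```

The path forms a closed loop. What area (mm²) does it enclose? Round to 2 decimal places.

Apply the shoelace formula to the sequence of (X, Y) vertices; enclosed area = 226.24 mm².

226.24 mm²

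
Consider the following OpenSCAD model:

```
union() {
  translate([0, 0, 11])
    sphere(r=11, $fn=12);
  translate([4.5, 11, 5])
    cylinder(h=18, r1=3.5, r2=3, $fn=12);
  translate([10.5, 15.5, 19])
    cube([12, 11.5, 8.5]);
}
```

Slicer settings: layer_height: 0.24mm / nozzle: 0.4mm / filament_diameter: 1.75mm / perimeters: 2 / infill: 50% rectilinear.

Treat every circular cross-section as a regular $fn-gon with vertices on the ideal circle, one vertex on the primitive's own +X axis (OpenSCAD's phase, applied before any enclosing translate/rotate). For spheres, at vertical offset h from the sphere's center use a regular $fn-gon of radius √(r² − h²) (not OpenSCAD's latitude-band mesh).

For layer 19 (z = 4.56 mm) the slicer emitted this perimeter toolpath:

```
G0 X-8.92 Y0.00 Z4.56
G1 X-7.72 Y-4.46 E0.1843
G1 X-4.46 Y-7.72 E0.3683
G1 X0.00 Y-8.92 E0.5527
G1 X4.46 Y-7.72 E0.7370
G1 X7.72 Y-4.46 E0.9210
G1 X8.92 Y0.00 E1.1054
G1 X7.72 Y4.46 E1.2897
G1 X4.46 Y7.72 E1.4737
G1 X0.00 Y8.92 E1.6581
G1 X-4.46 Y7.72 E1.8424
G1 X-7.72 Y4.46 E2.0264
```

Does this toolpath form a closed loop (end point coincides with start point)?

Start point (G0): (-8.92, 0.00). End point (last G1): the path does not return to the start — open.

no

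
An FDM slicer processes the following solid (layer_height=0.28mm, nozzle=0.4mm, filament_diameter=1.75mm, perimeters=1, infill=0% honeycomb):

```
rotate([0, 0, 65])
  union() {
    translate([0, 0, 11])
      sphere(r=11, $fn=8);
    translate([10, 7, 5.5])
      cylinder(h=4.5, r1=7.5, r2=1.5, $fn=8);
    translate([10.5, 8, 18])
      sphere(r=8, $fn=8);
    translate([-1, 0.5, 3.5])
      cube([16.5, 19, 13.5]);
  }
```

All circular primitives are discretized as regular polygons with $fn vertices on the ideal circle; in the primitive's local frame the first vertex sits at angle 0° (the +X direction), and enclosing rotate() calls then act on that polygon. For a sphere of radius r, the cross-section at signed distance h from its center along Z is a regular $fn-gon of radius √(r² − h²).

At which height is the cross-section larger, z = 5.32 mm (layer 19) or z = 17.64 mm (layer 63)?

Layer 19 (z = 5.32): the sphere: section is a regular 8-gon, circumradius = √(r²−h²) = √(11²−5.68²) = 9.420 (area = (8/2)·9.420²·sin(360°/8) = 250.99 mm²); the cone at (10, 7) is absent (z outside [5.5, 10]); the sphere at (10.5, 8) is absent (|z−center|=12.680 > r=8); the cube at (-1, 0.5) is present — its section is the full 16.5×19 rectangle (area 313.50 mm²); Combining (union): the regions partially overlap — summed areas 564.49 mm² minus the doubly-counted overlap 66.80 mm² gives 497.69 mm² — area = 497.69 mm²; (rotated 65° about Z; rotation is an isometry so areas/perimeters/island counts are preserved). So its area = 497.69 mm². Layer 63 (z = 17.64): the sphere: section is a regular 8-gon, circumradius = √(r²−h²) = √(11²−6.64²) = 8.770 (area = (8/2)·8.770²·sin(360°/8) = 217.54 mm²); the cone at (10, 7) is not intersected at this z (z outside [5.5, 10]); the r=8 sphere at (10.5, 8) slices to a regular 8-gon of circumradius 7.992 (√(r²−h²) with h=0.36 from center) (area = (8/2)·7.992²·sin(360°/8) = 180.65 mm²); the cube at (-1, 0.5) is not intersected at this z (z outside [3.5, 17]); Merging all regions: the regions partially overlap — summed areas 398.19 mm² minus the doubly-counted overlap 15.70 mm² gives 382.49 mm² — area = 382.49 mm²; (rotated 65° about Z; rotation is an isometry so areas/perimeters/island counts are preserved). So its area = 382.49 mm². Layer 19 is larger (497.69 vs 382.49 mm²).

layer 19 (z = 5.32 mm)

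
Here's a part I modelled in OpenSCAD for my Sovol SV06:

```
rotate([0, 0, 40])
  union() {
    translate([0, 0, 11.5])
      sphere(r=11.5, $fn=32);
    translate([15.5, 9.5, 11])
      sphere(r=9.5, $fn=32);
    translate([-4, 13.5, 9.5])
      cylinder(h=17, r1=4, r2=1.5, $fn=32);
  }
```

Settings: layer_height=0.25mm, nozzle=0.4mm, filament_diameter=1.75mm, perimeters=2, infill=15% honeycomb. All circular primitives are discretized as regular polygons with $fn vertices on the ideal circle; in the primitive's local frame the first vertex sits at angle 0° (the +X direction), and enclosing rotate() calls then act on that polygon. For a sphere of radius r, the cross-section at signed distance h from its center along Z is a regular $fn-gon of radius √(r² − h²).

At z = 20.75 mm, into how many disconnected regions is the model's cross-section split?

2

At z = 20.75 mm: the sphere: section is a regular 32-gon, circumradius = √(r²−h²) = √(11.5²−9.25²) = 6.833; the sphere at (15.5, 9.5) is absent (|z−center|=9.750 > r=9.5); the cone at (-4, 13.5) (r1=4→r2=1.5) has section circumradius 2.346 here — a regular 32-gon; Merging all regions: the 2 present regions are separate (no shared area or edge), so areas and boundary lengths simply add and each stays a separate island — 2 connected regions; (rotated 40° about Z; rotation is an isometry so areas/perimeters/island counts are preserved). The result has 2 disconnected regions.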